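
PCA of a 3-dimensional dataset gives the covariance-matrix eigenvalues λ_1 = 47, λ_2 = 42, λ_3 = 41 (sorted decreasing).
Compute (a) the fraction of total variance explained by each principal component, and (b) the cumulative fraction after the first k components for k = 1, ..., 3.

Step 1 — total variance = trace(Sigma) = Σ λ_i = 47 + 42 + 41 = 130.

Step 2 — fraction explained by component i = λ_i / Σ λ:
  PC1: 47/130 = 0.3615
  PC2: 42/130 = 0.3231
  PC3: 41/130 = 0.3154

Step 3 — cumulative fraction after k components = (λ_1 + ... + λ_k) / Σ λ:
  k = 1: 47/130 = 0.3615
  k = 2: (47 + 42)/130 = 89/130 = 0.6846
  k = 3: (47 + 42 + 41)/130 = 130/130 = 1

Summary (fraction, with percent):

explained: PC1 0.3615 (36.15%), PC2 0.3231 (32.31%), PC3 0.3154 (31.54%);  cumulative: 0.3615, 0.6846, 1


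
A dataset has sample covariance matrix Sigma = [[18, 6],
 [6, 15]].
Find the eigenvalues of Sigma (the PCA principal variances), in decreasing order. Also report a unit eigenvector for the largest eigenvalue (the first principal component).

Step 1 — characteristic polynomial of 2×2 Sigma:
  det(Sigma - λI) = λ² - trace · λ + det = 0.
  trace = 18 + 15 = 33, det = 18·15 - (6)² = 234.
Step 2 — discriminant:
  Δ = trace² - 4·det = 1089 - 936 = 153.
Step 3 — eigenvalues:
  λ = (trace ± √Δ)/2 = (33 ± 12.3693)/2,
  λ_1 = 22.6847,  λ_2 = 10.3153.

Step 4 — unit eigenvector for λ_1: solve (Sigma - λ_1 I)v = 0. First row:
  (18 - 22.6847)·v_x + (6)·v_y = 0, i.e. (-4.6847)·v_x + (6)·v_y = 0,
  so v ∝ (b, λ_1 - a) = (6, 4.6847) = u.
  ||u|| = √((6)² + (4.6847)²) = √(57.946) ≈ 7.6122,
  v_1 = u/||u|| ≈ (0.7882, 0.6154) (||v_1|| = 1).

λ_1 = 22.6847,  λ_2 = 10.3153;  v_1 ≈ (0.7882, 0.6154)


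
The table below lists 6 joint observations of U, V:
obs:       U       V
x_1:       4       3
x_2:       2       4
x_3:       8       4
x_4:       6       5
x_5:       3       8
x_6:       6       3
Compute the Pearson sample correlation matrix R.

Step 1 — column means:
  mean(U) = (4 + 2 + 8 + 6 + 3 + 6) / 6 = 29/6 = 4.8333
  mean(V) = (3 + 4 + 4 + 5 + 8 + 3) / 6 = 27/6 = 4.5

Step 2 — sample variances and covariances s[i,j] = (1/(n-1)) · Σ_k (x_{k,i} - mean_i) · (x_{k,j} - mean_j), with n-1 = 5:
  s[U,U] = ((-0.8333)·(-0.8333) + (-2.8333)·(-2.8333) + (3.1667)·(3.1667) + (1.1667)·(1.1667) + (-1.8333)·(-1.8333) + (1.1667)·(1.1667)) / 5 = 24.8333/5 = 4.9667
  s[U,V] = ((-0.8333)·(-1.5) + (-2.8333)·(-0.5) + (3.1667)·(-0.5) + (1.1667)·(0.5) + (-1.8333)·(3.5) + (1.1667)·(-1.5)) / 5 = -6.5/5 = -1.3
  s[V,V] = ((-1.5)·(-1.5) + (-0.5)·(-0.5) + (-0.5)·(-0.5) + (0.5)·(0.5) + (3.5)·(3.5) + (-1.5)·(-1.5)) / 5 = 17.5/5 = 3.5
  Sample standard deviations s_i = √(s[i,i]):
  s(U) = √(4.9667) = 2.2286
  s(V) = √(3.5) = 1.8708

Step 3 — r_{ij} = s_{ij} / (s_i · s_j):
  r[U,U] = 1 (diagonal).
  r[U,V] = -1.3 / (2.2286 · 1.8708) = -1.3 / 4.1693 = -0.3118
  r[V,V] = 1 (diagonal).

R is symmetric with unit diagonal. Assembling:

R = [[1, -0.3118],
 [-0.3118, 1]]


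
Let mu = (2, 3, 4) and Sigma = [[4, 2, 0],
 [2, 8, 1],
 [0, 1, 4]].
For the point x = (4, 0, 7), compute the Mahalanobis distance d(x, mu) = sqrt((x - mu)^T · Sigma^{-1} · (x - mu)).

Step 1 — centre the observation: (x - mu) = (2, -3, 3).

Step 2 — invert Sigma (cofactor / det for 3×3, or solve directly):
  Sigma^{-1} = [[0.287, -0.0741, 0.0185],
 [-0.0741, 0.1481, -0.037],
 [0.0185, -0.037, 0.2593]].

Step 3 — form the quadratic (x - mu)^T · Sigma^{-1} · (x - mu):
  Sigma^{-1} · (x - mu) = (0.8519, -0.7037, 0.9259).
  (x - mu)^T · [Sigma^{-1} · (x - mu)] = (2)·(0.8519) + (-3)·(-0.7037) + (3)·(0.9259) = 6.5926.

Step 4 — take square root: d = √(6.5926) ≈ 2.5676.

d(x, mu) = √(6.5926) ≈ 2.5676


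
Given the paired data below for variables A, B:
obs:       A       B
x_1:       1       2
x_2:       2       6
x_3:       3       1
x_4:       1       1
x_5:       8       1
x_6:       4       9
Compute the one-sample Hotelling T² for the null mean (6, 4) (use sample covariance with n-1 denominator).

Step 1 — sample mean vector:
  mean(A) = (1 + 2 + 3 + 1 + 8 + 4) / 6 = 19/6 = 3.1667
  mean(B) = (2 + 6 + 1 + 1 + 1 + 9) / 6 = 20/6 = 3.3333
  x̄ = (3.1667, 3.3333),  deviation x̄ - mu_0 = (3.1667, 3.3333) - (6, 4) = (-2.8333, -0.6667).

Step 2 — sample covariance matrix, S[i,j] = (1/(n-1)) · Σ_k (x_{k,i} - mean_i) · (x_{k,j} - mean_j), divisor n-1 = 5:
  S[A,A] = ((-2.1667)·(-2.1667) + (-1.1667)·(-1.1667) + (-0.1667)·(-0.1667) + (-2.1667)·(-2.1667) + (4.8333)·(4.8333) + (0.8333)·(0.8333)) / 5 = 34.8333/5 = 6.9667
  S[A,B] = ((-2.1667)·(-1.3333) + (-1.1667)·(2.6667) + (-0.1667)·(-2.3333) + (-2.1667)·(-2.3333) + (4.8333)·(-2.3333) + (0.8333)·(5.6667)) / 5 = -1.3333/5 = -0.2667
  S[B,B] = ((-1.3333)·(-1.3333) + (2.6667)·(2.6667) + (-2.3333)·(-2.3333) + (-2.3333)·(-2.3333) + (-2.3333)·(-2.3333) + (5.6667)·(5.6667)) / 5 = 57.3333/5 = 11.4667
  S = [[6.9667, -0.2667],
 [-0.2667, 11.4667]].

Step 3 — invert S. det(S) = 6.9667·11.4667 - (-0.2667)² = 79.8133.
  S^{-1} = (1/det) · [[d, -b], [-b, a]] = [[0.1437, 0.0033],
 [0.0033, 0.0873]].

Step 4 — quadratic form (x̄ - mu_0)^T · S^{-1} · (x̄ - mu_0):
  S^{-1} · (x̄ - mu_0) = (-0.4093, -0.0677),
  (x̄ - mu_0)^T · [...] = (-2.8333)·(-0.4093) + (-0.6667)·(-0.0677) = 1.2048.

Step 5 — scale by n: T² = 6 · 1.2048 = 7.2285.

T² ≈ 7.2285


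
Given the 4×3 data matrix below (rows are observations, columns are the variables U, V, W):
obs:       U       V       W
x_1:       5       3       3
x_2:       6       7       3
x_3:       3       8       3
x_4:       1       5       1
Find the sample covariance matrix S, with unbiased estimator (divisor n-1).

Step 1 — column means:
  mean(U) = (5 + 6 + 3 + 1) / 4 = 15/4 = 3.75
  mean(V) = (3 + 7 + 8 + 5) / 4 = 23/4 = 5.75
  mean(W) = (3 + 3 + 3 + 1) / 4 = 10/4 = 2.5

Step 2 — sample covariance S[i,j] = (1/(n-1)) · Σ_k (x_{k,i} - mean_i) · (x_{k,j} - mean_j), with n-1 = 3.
  S[U,U] = ((1.25)·(1.25) + (2.25)·(2.25) + (-0.75)·(-0.75) + (-2.75)·(-2.75)) / 3 = 14.75/3 = 4.9167
  S[U,V] = ((1.25)·(-2.75) + (2.25)·(1.25) + (-0.75)·(2.25) + (-2.75)·(-0.75)) / 3 = -0.25/3 = -0.0833
  S[U,W] = ((1.25)·(0.5) + (2.25)·(0.5) + (-0.75)·(0.5) + (-2.75)·(-1.5)) / 3 = 5.5/3 = 1.8333
  S[V,V] = ((-2.75)·(-2.75) + (1.25)·(1.25) + (2.25)·(2.25) + (-0.75)·(-0.75)) / 3 = 14.75/3 = 4.9167
  S[V,W] = ((-2.75)·(0.5) + (1.25)·(0.5) + (2.25)·(0.5) + (-0.75)·(-1.5)) / 3 = 1.5/3 = 0.5
  S[W,W] = ((0.5)·(0.5) + (0.5)·(0.5) + (0.5)·(0.5) + (-1.5)·(-1.5)) / 3 = 3/3 = 1

S is symmetric (S[j,i] = S[i,j]). Assembling:

S = [[4.9167, -0.0833, 1.8333],
 [-0.0833, 4.9167, 0.5],
 [1.8333, 0.5, 1]]


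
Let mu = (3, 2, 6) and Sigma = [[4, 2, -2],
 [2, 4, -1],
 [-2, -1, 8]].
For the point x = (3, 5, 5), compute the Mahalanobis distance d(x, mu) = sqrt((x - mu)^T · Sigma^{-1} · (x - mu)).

Step 1 — centre the observation: (x - mu) = (0, 3, -1).

Step 2 — invert Sigma (cofactor / det for 3×3, or solve directly):
  Sigma^{-1} = [[0.369, -0.1667, 0.0714],
 [-0.1667, 0.3333, 0],
 [0.0714, 0, 0.1429]].

Step 3 — form the quadratic (x - mu)^T · Sigma^{-1} · (x - mu):
  Sigma^{-1} · (x - mu) = (-0.5714, 1, -0.1429).
  (x - mu)^T · [Sigma^{-1} · (x - mu)] = (0)·(-0.5714) + (3)·(1) + (-1)·(-0.1429) = 3.1429.

Step 4 — take square root: d = √(3.1429) ≈ 1.7728.

d(x, mu) = √(3.1429) ≈ 1.7728


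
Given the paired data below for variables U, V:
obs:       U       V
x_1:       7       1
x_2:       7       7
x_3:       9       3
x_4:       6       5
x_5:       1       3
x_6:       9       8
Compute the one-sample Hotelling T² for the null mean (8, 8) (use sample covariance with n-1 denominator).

Step 1 — sample mean vector:
  mean(U) = (7 + 7 + 9 + 6 + 1 + 9) / 6 = 39/6 = 6.5
  mean(V) = (1 + 7 + 3 + 5 + 3 + 8) / 6 = 27/6 = 4.5
  x̄ = (6.5, 4.5),  deviation x̄ - mu_0 = (6.5, 4.5) - (8, 8) = (-1.5, -3.5).

Step 2 — sample covariance matrix, S[i,j] = (1/(n-1)) · Σ_k (x_{k,i} - mean_i) · (x_{k,j} - mean_j), divisor n-1 = 5:
  S[U,U] = ((0.5)·(0.5) + (0.5)·(0.5) + (2.5)·(2.5) + (-0.5)·(-0.5) + (-5.5)·(-5.5) + (2.5)·(2.5)) / 5 = 43.5/5 = 8.7
  S[U,V] = ((0.5)·(-3.5) + (0.5)·(2.5) + (2.5)·(-1.5) + (-0.5)·(0.5) + (-5.5)·(-1.5) + (2.5)·(3.5)) / 5 = 12.5/5 = 2.5
  S[V,V] = ((-3.5)·(-3.5) + (2.5)·(2.5) + (-1.5)·(-1.5) + (0.5)·(0.5) + (-1.5)·(-1.5) + (3.5)·(3.5)) / 5 = 35.5/5 = 7.1
  S = [[8.7, 2.5],
 [2.5, 7.1]].

Step 3 — invert S. det(S) = 8.7·7.1 - (2.5)² = 55.52.
  S^{-1} = (1/det) · [[d, -b], [-b, a]] = [[0.1279, -0.045],
 [-0.045, 0.1567]].

Step 4 — quadratic form (x̄ - mu_0)^T · S^{-1} · (x̄ - mu_0):
  S^{-1} · (x̄ - mu_0) = (-0.0342, -0.4809),
  (x̄ - mu_0)^T · [...] = (-1.5)·(-0.0342) + (-3.5)·(-0.4809) = 1.7345.

Step 5 — scale by n: T² = 6 · 1.7345 = 10.4071.

T² ≈ 10.4071


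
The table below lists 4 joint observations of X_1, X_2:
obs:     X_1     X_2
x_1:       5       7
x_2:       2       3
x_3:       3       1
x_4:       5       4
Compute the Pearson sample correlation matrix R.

Step 1 — column means:
  mean(X_1) = (5 + 2 + 3 + 5) / 4 = 15/4 = 3.75
  mean(X_2) = (7 + 3 + 1 + 4) / 4 = 15/4 = 3.75

Step 2 — sample variances and covariances s[i,j] = (1/(n-1)) · Σ_k (x_{k,i} - mean_i) · (x_{k,j} - mean_j), with n-1 = 3:
  s[X_1,X_1] = ((1.25)·(1.25) + (-1.75)·(-1.75) + (-0.75)·(-0.75) + (1.25)·(1.25)) / 3 = 6.75/3 = 2.25
  s[X_1,X_2] = ((1.25)·(3.25) + (-1.75)·(-0.75) + (-0.75)·(-2.75) + (1.25)·(0.25)) / 3 = 7.75/3 = 2.5833
  s[X_2,X_2] = ((3.25)·(3.25) + (-0.75)·(-0.75) + (-2.75)·(-2.75) + (0.25)·(0.25)) / 3 = 18.75/3 = 6.25
  Sample standard deviations s_i = √(s[i,i]):
  s(X_1) = √(2.25) = 1.5
  s(X_2) = √(6.25) = 2.5

Step 3 — r_{ij} = s_{ij} / (s_i · s_j):
  r[X_1,X_1] = 1 (diagonal).
  r[X_1,X_2] = 2.5833 / (1.5 · 2.5) = 2.5833 / 3.75 = 0.6889
  r[X_2,X_2] = 1 (diagonal).

R is symmetric with unit diagonal. Assembling:

R = [[1, 0.6889],
 [0.6889, 1]]


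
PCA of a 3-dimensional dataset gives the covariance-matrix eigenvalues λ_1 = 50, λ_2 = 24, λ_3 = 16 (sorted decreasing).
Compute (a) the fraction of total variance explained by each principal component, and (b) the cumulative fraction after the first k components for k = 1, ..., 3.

Step 1 — total variance = trace(Sigma) = Σ λ_i = 50 + 24 + 16 = 90.

Step 2 — fraction explained by component i = λ_i / Σ λ:
  PC1: 50/90 = 0.5556
  PC2: 24/90 = 0.2667
  PC3: 16/90 = 0.1778

Step 3 — cumulative fraction after k components = (λ_1 + ... + λ_k) / Σ λ:
  k = 1: 50/90 = 0.5556
  k = 2: (50 + 24)/90 = 74/90 = 0.8222
  k = 3: (50 + 24 + 16)/90 = 90/90 = 1

Summary (fraction, with percent):

explained: PC1 0.5556 (55.56%), PC2 0.2667 (26.67%), PC3 0.1778 (17.78%);  cumulative: 0.5556, 0.8222, 1


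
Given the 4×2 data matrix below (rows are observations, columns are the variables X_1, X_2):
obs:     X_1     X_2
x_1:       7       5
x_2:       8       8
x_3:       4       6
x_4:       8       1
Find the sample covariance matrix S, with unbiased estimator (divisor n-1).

Step 1 — column means:
  mean(X_1) = (7 + 8 + 4 + 8) / 4 = 27/4 = 6.75
  mean(X_2) = (5 + 8 + 6 + 1) / 4 = 20/4 = 5

Step 2 — sample covariance S[i,j] = (1/(n-1)) · Σ_k (x_{k,i} - mean_i) · (x_{k,j} - mean_j), with n-1 = 3.
  S[X_1,X_1] = ((0.25)·(0.25) + (1.25)·(1.25) + (-2.75)·(-2.75) + (1.25)·(1.25)) / 3 = 10.75/3 = 3.5833
  S[X_1,X_2] = ((0.25)·(0) + (1.25)·(3) + (-2.75)·(1) + (1.25)·(-4)) / 3 = -4/3 = -1.3333
  S[X_2,X_2] = ((0)·(0) + (3)·(3) + (1)·(1) + (-4)·(-4)) / 3 = 26/3 = 8.6667

S is symmetric (S[j,i] = S[i,j]). Assembling:

S = [[3.5833, -1.3333],
 [-1.3333, 8.6667]]


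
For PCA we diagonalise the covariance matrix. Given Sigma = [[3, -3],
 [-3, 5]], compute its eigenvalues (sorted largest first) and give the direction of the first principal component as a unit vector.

Step 1 — characteristic polynomial of 2×2 Sigma:
  det(Sigma - λI) = λ² - trace · λ + det = 0.
  trace = 3 + 5 = 8, det = 3·5 - (-3)² = 6.
Step 2 — discriminant:
  Δ = trace² - 4·det = 64 - 24 = 40.
Step 3 — eigenvalues:
  λ = (trace ± √Δ)/2 = (8 ± 6.3246)/2,
  λ_1 = 7.1623,  λ_2 = 0.8377.

Step 4 — unit eigenvector for λ_1: solve (Sigma - λ_1 I)v = 0. First row:
  (3 - 7.1623)·v_x + (-3)·v_y = 0, i.e. (-4.1623)·v_x + (-3)·v_y = 0,
  so v ∝ (b, λ_1 - a) = (-3, 4.1623); multiply by -1 so the first entry is positive: u = (3, -4.1623).
  ||u|| = √((3)² + (-4.1623)²) = √(26.3246) ≈ 5.1307,
  v_1 = u/||u|| ≈ (0.5847, -0.8112) (||v_1|| = 1).

λ_1 = 7.1623,  λ_2 = 0.8377;  v_1 ≈ (0.5847, -0.8112)


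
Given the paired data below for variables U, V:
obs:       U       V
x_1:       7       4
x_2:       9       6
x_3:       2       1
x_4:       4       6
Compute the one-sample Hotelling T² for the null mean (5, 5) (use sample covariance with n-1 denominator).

Step 1 — sample mean vector:
  mean(U) = (7 + 9 + 2 + 4) / 4 = 22/4 = 5.5
  mean(V) = (4 + 6 + 1 + 6) / 4 = 17/4 = 4.25
  x̄ = (5.5, 4.25),  deviation x̄ - mu_0 = (5.5, 4.25) - (5, 5) = (0.5, -0.75).

Step 2 — sample covariance matrix, S[i,j] = (1/(n-1)) · Σ_k (x_{k,i} - mean_i) · (x_{k,j} - mean_j), divisor n-1 = 3:
  S[U,U] = ((1.5)·(1.5) + (3.5)·(3.5) + (-3.5)·(-3.5) + (-1.5)·(-1.5)) / 3 = 29/3 = 9.6667
  S[U,V] = ((1.5)·(-0.25) + (3.5)·(1.75) + (-3.5)·(-3.25) + (-1.5)·(1.75)) / 3 = 14.5/3 = 4.8333
  S[V,V] = ((-0.25)·(-0.25) + (1.75)·(1.75) + (-3.25)·(-3.25) + (1.75)·(1.75)) / 3 = 16.75/3 = 5.5833
  S = [[9.6667, 4.8333],
 [4.8333, 5.5833]].

Step 3 — invert S. det(S) = 9.6667·5.5833 - (4.8333)² = 30.6111.
  S^{-1} = (1/det) · [[d, -b], [-b, a]] = [[0.1824, -0.1579],
 [-0.1579, 0.3158]].

Step 4 — quadratic form (x̄ - mu_0)^T · S^{-1} · (x̄ - mu_0):
  S^{-1} · (x̄ - mu_0) = (0.2096, -0.3158),
  (x̄ - mu_0)^T · [...] = (0.5)·(0.2096) + (-0.75)·(-0.3158) = 0.3417.

Step 5 — scale by n: T² = 4 · 0.3417 = 1.3666.

T² ≈ 1.3666


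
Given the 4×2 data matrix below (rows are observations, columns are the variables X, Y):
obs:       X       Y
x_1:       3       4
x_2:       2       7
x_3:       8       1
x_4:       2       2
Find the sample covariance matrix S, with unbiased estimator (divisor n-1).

Step 1 — column means:
  mean(X) = (3 + 2 + 8 + 2) / 4 = 15/4 = 3.75
  mean(Y) = (4 + 7 + 1 + 2) / 4 = 14/4 = 3.5

Step 2 — sample covariance S[i,j] = (1/(n-1)) · Σ_k (x_{k,i} - mean_i) · (x_{k,j} - mean_j), with n-1 = 3.
  S[X,X] = ((-0.75)·(-0.75) + (-1.75)·(-1.75) + (4.25)·(4.25) + (-1.75)·(-1.75)) / 3 = 24.75/3 = 8.25
  S[X,Y] = ((-0.75)·(0.5) + (-1.75)·(3.5) + (4.25)·(-2.5) + (-1.75)·(-1.5)) / 3 = -14.5/3 = -4.8333
  S[Y,Y] = ((0.5)·(0.5) + (3.5)·(3.5) + (-2.5)·(-2.5) + (-1.5)·(-1.5)) / 3 = 21/3 = 7

S is symmetric (S[j,i] = S[i,j]). Assembling:

S = [[8.25, -4.8333],
 [-4.8333, 7]]


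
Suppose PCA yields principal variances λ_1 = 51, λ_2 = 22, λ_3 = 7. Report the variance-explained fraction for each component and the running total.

Step 1 — total variance = trace(Sigma) = Σ λ_i = 51 + 22 + 7 = 80.

Step 2 — fraction explained by component i = λ_i / Σ λ:
  PC1: 51/80 = 0.6375
  PC2: 22/80 = 0.275
  PC3: 7/80 = 0.0875

Step 3 — cumulative fraction after k components = (λ_1 + ... + λ_k) / Σ λ:
  k = 1: 51/80 = 0.6375
  k = 2: (51 + 22)/80 = 73/80 = 0.9125
  k = 3: (51 + 22 + 7)/80 = 80/80 = 1

Summary (fraction, with percent):

explained: PC1 0.6375 (63.75%), PC2 0.275 (27.5%), PC3 0.0875 (8.75%);  cumulative: 0.6375, 0.9125, 1


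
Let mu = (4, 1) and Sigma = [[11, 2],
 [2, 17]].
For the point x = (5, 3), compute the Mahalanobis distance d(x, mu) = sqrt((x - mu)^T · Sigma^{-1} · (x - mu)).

Step 1 — centre the observation: (x - mu) = (1, 2).

Step 2 — invert Sigma. det(Sigma) = 11·17 - (2)² = 183.
  Sigma^{-1} = (1/det) · [[d, -b], [-b, a]] = [[0.0929, -0.0109],
 [-0.0109, 0.0601]].

Step 3 — form the quadratic (x - mu)^T · Sigma^{-1} · (x - mu):
  Sigma^{-1} · (x - mu) = (0.071, 0.1093).
  (x - mu)^T · [Sigma^{-1} · (x - mu)] = (1)·(0.071) + (2)·(0.1093) = 0.2896.

Step 4 — take square root: d = √(0.2896) ≈ 0.5382.

d(x, mu) = √(0.2896) ≈ 0.5382


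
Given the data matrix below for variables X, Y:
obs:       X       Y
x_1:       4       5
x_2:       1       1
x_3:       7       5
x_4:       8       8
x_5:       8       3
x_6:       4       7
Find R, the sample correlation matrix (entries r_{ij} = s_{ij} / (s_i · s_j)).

Step 1 — column means:
  mean(X) = (4 + 1 + 7 + 8 + 8 + 4) / 6 = 32/6 = 5.3333
  mean(Y) = (5 + 1 + 5 + 8 + 3 + 7) / 6 = 29/6 = 4.8333

Step 2 — sample variances and covariances s[i,j] = (1/(n-1)) · Σ_k (x_{k,i} - mean_i) · (x_{k,j} - mean_j), with n-1 = 5:
  s[X,X] = ((-1.3333)·(-1.3333) + (-4.3333)·(-4.3333) + (1.6667)·(1.6667) + (2.6667)·(2.6667) + (2.6667)·(2.6667) + (-1.3333)·(-1.3333)) / 5 = 39.3333/5 = 7.8667
  s[X,Y] = ((-1.3333)·(0.1667) + (-4.3333)·(-3.8333) + (1.6667)·(0.1667) + (2.6667)·(3.1667) + (2.6667)·(-1.8333) + (-1.3333)·(2.1667)) / 5 = 17.3333/5 = 3.4667
  s[Y,Y] = ((0.1667)·(0.1667) + (-3.8333)·(-3.8333) + (0.1667)·(0.1667) + (3.1667)·(3.1667) + (-1.8333)·(-1.8333) + (2.1667)·(2.1667)) / 5 = 32.8333/5 = 6.5667
  Sample standard deviations s_i = √(s[i,i]):
  s(X) = √(7.8667) = 2.8048
  s(Y) = √(6.5667) = 2.5626

Step 3 — r_{ij} = s_{ij} / (s_i · s_j):
  r[X,X] = 1 (diagonal).
  r[X,Y] = 3.4667 / (2.8048 · 2.5626) = 3.4667 / 7.1873 = 0.4823
  r[Y,Y] = 1 (diagonal).

R is symmetric with unit diagonal. Assembling:

R = [[1, 0.4823],
 [0.4823, 1]]


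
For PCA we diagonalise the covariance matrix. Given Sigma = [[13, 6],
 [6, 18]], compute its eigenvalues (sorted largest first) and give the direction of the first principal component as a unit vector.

Step 1 — characteristic polynomial of 2×2 Sigma:
  det(Sigma - λI) = λ² - trace · λ + det = 0.
  trace = 13 + 18 = 31, det = 13·18 - (6)² = 198.
Step 2 — discriminant:
  Δ = trace² - 4·det = 961 - 792 = 169.
Step 3 — eigenvalues:
  λ = (trace ± √Δ)/2 = (31 ± 13)/2,
  λ_1 = 22,  λ_2 = 9.

Step 4 — unit eigenvector for λ_1: solve (Sigma - λ_1 I)v = 0. First row:
  (13 - 22)·v_x + (6)·v_y = 0, i.e. (-9)·v_x + (6)·v_y = 0,
  so v ∝ (b, λ_1 - a) = (6, 9) = u.
  ||u|| = √((6)² + (9)²) = √(117) ≈ 10.8167,
  v_1 = u/||u|| ≈ (0.5547, 0.8321) (||v_1|| = 1).

λ_1 = 22,  λ_2 = 9;  v_1 ≈ (0.5547, 0.8321)


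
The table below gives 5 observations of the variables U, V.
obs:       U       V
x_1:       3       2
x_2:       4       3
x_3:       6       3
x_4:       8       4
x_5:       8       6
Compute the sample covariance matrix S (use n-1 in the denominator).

Step 1 — column means:
  mean(U) = (3 + 4 + 6 + 8 + 8) / 5 = 29/5 = 5.8
  mean(V) = (2 + 3 + 3 + 4 + 6) / 5 = 18/5 = 3.6

Step 2 — sample covariance S[i,j] = (1/(n-1)) · Σ_k (x_{k,i} - mean_i) · (x_{k,j} - mean_j), with n-1 = 4.
  S[U,U] = ((-2.8)·(-2.8) + (-1.8)·(-1.8) + (0.2)·(0.2) + (2.2)·(2.2) + (2.2)·(2.2)) / 4 = 20.8/4 = 5.2
  S[U,V] = ((-2.8)·(-1.6) + (-1.8)·(-0.6) + (0.2)·(-0.6) + (2.2)·(0.4) + (2.2)·(2.4)) / 4 = 11.6/4 = 2.9
  S[V,V] = ((-1.6)·(-1.6) + (-0.6)·(-0.6) + (-0.6)·(-0.6) + (0.4)·(0.4) + (2.4)·(2.4)) / 4 = 9.2/4 = 2.3

S is symmetric (S[j,i] = S[i,j]). Assembling:

S = [[5.2, 2.9],
 [2.9, 2.3]]


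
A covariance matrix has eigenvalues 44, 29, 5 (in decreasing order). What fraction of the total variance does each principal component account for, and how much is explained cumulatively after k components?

Step 1 — total variance = trace(Sigma) = Σ λ_i = 44 + 29 + 5 = 78.

Step 2 — fraction explained by component i = λ_i / Σ λ:
  PC1: 44/78 = 0.5641
  PC2: 29/78 = 0.3718
  PC3: 5/78 = 0.0641

Step 3 — cumulative fraction after k components = (λ_1 + ... + λ_k) / Σ λ:
  k = 1: 44/78 = 0.5641
  k = 2: (44 + 29)/78 = 73/78 = 0.9359
  k = 3: (44 + 29 + 5)/78 = 78/78 = 1

Summary (fraction, with percent):

explained: PC1 0.5641 (56.41%), PC2 0.3718 (37.18%), PC3 0.0641 (6.41%);  cumulative: 0.5641, 0.9359, 1


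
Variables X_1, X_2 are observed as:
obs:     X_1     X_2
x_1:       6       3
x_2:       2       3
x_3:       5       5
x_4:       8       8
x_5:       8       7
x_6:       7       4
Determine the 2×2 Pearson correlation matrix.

Step 1 — column means:
  mean(X_1) = (6 + 2 + 5 + 8 + 8 + 7) / 6 = 36/6 = 6
  mean(X_2) = (3 + 3 + 5 + 8 + 7 + 4) / 6 = 30/6 = 5

Step 2 — sample variances and covariances s[i,j] = (1/(n-1)) · Σ_k (x_{k,i} - mean_i) · (x_{k,j} - mean_j), with n-1 = 5:
  s[X_1,X_1] = ((0)·(0) + (-4)·(-4) + (-1)·(-1) + (2)·(2) + (2)·(2) + (1)·(1)) / 5 = 26/5 = 5.2
  s[X_1,X_2] = ((0)·(-2) + (-4)·(-2) + (-1)·(0) + (2)·(3) + (2)·(2) + (1)·(-1)) / 5 = 17/5 = 3.4
  s[X_2,X_2] = ((-2)·(-2) + (-2)·(-2) + (0)·(0) + (3)·(3) + (2)·(2) + (-1)·(-1)) / 5 = 22/5 = 4.4
  Sample standard deviations s_i = √(s[i,i]):
  s(X_1) = √(5.2) = 2.2804
  s(X_2) = √(4.4) = 2.0976

Step 3 — r_{ij} = s_{ij} / (s_i · s_j):
  r[X_1,X_1] = 1 (diagonal).
  r[X_1,X_2] = 3.4 / (2.2804 · 2.0976) = 3.4 / 4.7833 = 0.7108
  r[X_2,X_2] = 1 (diagonal).

R is symmetric with unit diagonal. Assembling:

R = [[1, 0.7108],
 [0.7108, 1]]


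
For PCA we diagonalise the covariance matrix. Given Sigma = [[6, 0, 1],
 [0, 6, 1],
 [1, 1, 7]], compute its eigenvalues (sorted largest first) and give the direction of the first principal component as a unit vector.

Step 1 — characteristic polynomial p(λ) = det(λI - Sigma) = λ³ - tr·λ² + c_1·λ - det, where tr = trace, c_1 = sum of the principal 2×2 minors, det = det(Sigma):
  tr = 6 + 6 + 7 = 19,
  c_1 = (6·6 - (0)²) + (6·7 - (1)²) + (6·7 - (1)²) = 36 + 41 + 41 = 118,
  det = 6·(6·7 - (1)²) - (0)·((0)·7 - (1)·(1)) + (1)·((0)·(1) - 6·(1)) = 6·(41) - (0)·(-1) + (1)·(-6) = 240.
  So p(λ) = λ³ - 19λ² + 118λ - 240.
Step 2 — look for an integer root (rational root theorem: any rational root is an integer divisor of 240). Testing λ = 5:
  p(5) = 125 - 475 + 590 - 240 = 0  ✓
  Dividing out (λ - 5): p(λ) = (λ - 5)(λ² - 14λ + 48).
Step 3 — remaining eigenvalues from the quadratic λ² - 14λ + 48 = 0:
  Δ = 14² - 4·48 = 196 - 192 = 4,  λ = (14 ± √4)/2 = (14 ± 2)/2 = 8 or 6.
  Sorted: λ_1 = 8,  λ_2 = 6,  λ_3 = 5  (check: sum = 19 = tr ✓).

Step 4 — unit eigenvector for λ_1 = 8: v spans the null space of (Sigma - λ_1 I), whose rows are
  r_1 = (-2, 0, 1),  r_2 = (0, -2, 1),  r_3 = (1, 1, -1).
  v is orthogonal to every row, so take v ∝ r_1 × r_2 = ((0)·(1) - (1)·(-2), (1)·(0) - (-2)·(1), (-2)·(-2) - (0)·(0)) = (2, 2, 4).
  Rescale (divide by 2): u = (1, 1, 2).
  ||u|| = √((1)² + (1)² + (2)²) = √(6) ≈ 2.4495,  v_1 = u/||u|| ≈ (0.4082, 0.4082, 0.8165) (||v_1|| = 1).

λ_1 = 8,  λ_2 = 6,  λ_3 = 5;  v_1 ≈ (0.4082, 0.4082, 0.8165)


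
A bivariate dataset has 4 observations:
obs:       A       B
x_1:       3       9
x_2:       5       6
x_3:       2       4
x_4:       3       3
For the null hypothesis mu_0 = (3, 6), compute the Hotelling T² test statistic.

Step 1 — sample mean vector:
  mean(A) = (3 + 5 + 2 + 3) / 4 = 13/4 = 3.25
  mean(B) = (9 + 6 + 4 + 3) / 4 = 22/4 = 5.5
  x̄ = (3.25, 5.5),  deviation x̄ - mu_0 = (3.25, 5.5) - (3, 6) = (0.25, -0.5).

Step 2 — sample covariance matrix, S[i,j] = (1/(n-1)) · Σ_k (x_{k,i} - mean_i) · (x_{k,j} - mean_j), divisor n-1 = 3:
  S[A,A] = ((-0.25)·(-0.25) + (1.75)·(1.75) + (-1.25)·(-1.25) + (-0.25)·(-0.25)) / 3 = 4.75/3 = 1.5833
  S[A,B] = ((-0.25)·(3.5) + (1.75)·(0.5) + (-1.25)·(-1.5) + (-0.25)·(-2.5)) / 3 = 2.5/3 = 0.8333
  S[B,B] = ((3.5)·(3.5) + (0.5)·(0.5) + (-1.5)·(-1.5) + (-2.5)·(-2.5)) / 3 = 21/3 = 7
  S = [[1.5833, 0.8333],
 [0.8333, 7]].

Step 3 — invert S. det(S) = 1.5833·7 - (0.8333)² = 10.3889.
  S^{-1} = (1/det) · [[d, -b], [-b, a]] = [[0.6738, -0.0802],
 [-0.0802, 0.1524]].

Step 4 — quadratic form (x̄ - mu_0)^T · S^{-1} · (x̄ - mu_0):
  S^{-1} · (x̄ - mu_0) = (0.2086, -0.0963),
  (x̄ - mu_0)^T · [...] = (0.25)·(0.2086) + (-0.5)·(-0.0963) = 0.1003.

Step 5 — scale by n: T² = 4 · 0.1003 = 0.4011.

T² ≈ 0.4011


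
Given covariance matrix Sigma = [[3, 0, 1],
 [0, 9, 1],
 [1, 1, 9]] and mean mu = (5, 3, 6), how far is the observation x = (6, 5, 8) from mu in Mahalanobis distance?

Step 1 — centre the observation: (x - mu) = (1, 2, 2).

Step 2 — invert Sigma (cofactor / det for 3×3, or solve directly):
  Sigma^{-1} = [[0.3463, 0.0043, -0.039],
 [0.0043, 0.1126, -0.013],
 [-0.039, -0.013, 0.1169]].

Step 3 — form the quadratic (x - mu)^T · Sigma^{-1} · (x - mu):
  Sigma^{-1} · (x - mu) = (0.2771, 0.2035, 0.1688).
  (x - mu)^T · [Sigma^{-1} · (x - mu)] = (1)·(0.2771) + (2)·(0.2035) + (2)·(0.1688) = 1.0216.

Step 4 — take square root: d = √(1.0216) ≈ 1.0108.

d(x, mu) = √(1.0216) ≈ 1.0108


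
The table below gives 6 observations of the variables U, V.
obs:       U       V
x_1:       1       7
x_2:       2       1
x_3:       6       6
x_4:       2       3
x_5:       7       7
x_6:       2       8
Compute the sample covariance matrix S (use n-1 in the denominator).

Step 1 — column means:
  mean(U) = (1 + 2 + 6 + 2 + 7 + 2) / 6 = 20/6 = 3.3333
  mean(V) = (7 + 1 + 6 + 3 + 7 + 8) / 6 = 32/6 = 5.3333

Step 2 — sample covariance S[i,j] = (1/(n-1)) · Σ_k (x_{k,i} - mean_i) · (x_{k,j} - mean_j), with n-1 = 5.
  S[U,U] = ((-2.3333)·(-2.3333) + (-1.3333)·(-1.3333) + (2.6667)·(2.6667) + (-1.3333)·(-1.3333) + (3.6667)·(3.6667) + (-1.3333)·(-1.3333)) / 5 = 31.3333/5 = 6.2667
  S[U,V] = ((-2.3333)·(1.6667) + (-1.3333)·(-4.3333) + (2.6667)·(0.6667) + (-1.3333)·(-2.3333) + (3.6667)·(1.6667) + (-1.3333)·(2.6667)) / 5 = 9.3333/5 = 1.8667
  S[V,V] = ((1.6667)·(1.6667) + (-4.3333)·(-4.3333) + (0.6667)·(0.6667) + (-2.3333)·(-2.3333) + (1.6667)·(1.6667) + (2.6667)·(2.6667)) / 5 = 37.3333/5 = 7.4667

S is symmetric (S[j,i] = S[i,j]). Assembling:

S = [[6.2667, 1.8667],
 [1.8667, 7.4667]]


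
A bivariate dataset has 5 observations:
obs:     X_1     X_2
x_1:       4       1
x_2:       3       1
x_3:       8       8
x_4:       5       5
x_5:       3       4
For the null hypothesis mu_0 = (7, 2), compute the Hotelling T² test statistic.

Step 1 — sample mean vector:
  mean(X_1) = (4 + 3 + 8 + 5 + 3) / 5 = 23/5 = 4.6
  mean(X_2) = (1 + 1 + 8 + 5 + 4) / 5 = 19/5 = 3.8
  x̄ = (4.6, 3.8),  deviation x̄ - mu_0 = (4.6, 3.8) - (7, 2) = (-2.4, 1.8).

Step 2 — sample covariance matrix, S[i,j] = (1/(n-1)) · Σ_k (x_{k,i} - mean_i) · (x_{k,j} - mean_j), divisor n-1 = 4:
  S[X_1,X_1] = ((-0.6)·(-0.6) + (-1.6)·(-1.6) + (3.4)·(3.4) + (0.4)·(0.4) + (-1.6)·(-1.6)) / 4 = 17.2/4 = 4.3
  S[X_1,X_2] = ((-0.6)·(-2.8) + (-1.6)·(-2.8) + (3.4)·(4.2) + (0.4)·(1.2) + (-1.6)·(0.2)) / 4 = 20.6/4 = 5.15
  S[X_2,X_2] = ((-2.8)·(-2.8) + (-2.8)·(-2.8) + (4.2)·(4.2) + (1.2)·(1.2) + (0.2)·(0.2)) / 4 = 34.8/4 = 8.7
  S = [[4.3, 5.15],
 [5.15, 8.7]].

Step 3 — invert S. det(S) = 4.3·8.7 - (5.15)² = 10.8875.
  S^{-1} = (1/det) · [[d, -b], [-b, a]] = [[0.7991, -0.473],
 [-0.473, 0.3949]].

Step 4 — quadratic form (x̄ - mu_0)^T · S^{-1} · (x̄ - mu_0):
  S^{-1} · (x̄ - mu_0) = (-2.7692, 1.8462),
  (x̄ - mu_0)^T · [...] = (-2.4)·(-2.7692) + (1.8)·(1.8462) = 9.9692.

Step 5 — scale by n: T² = 5 · 9.9692 = 49.8462.

T² ≈ 49.8462


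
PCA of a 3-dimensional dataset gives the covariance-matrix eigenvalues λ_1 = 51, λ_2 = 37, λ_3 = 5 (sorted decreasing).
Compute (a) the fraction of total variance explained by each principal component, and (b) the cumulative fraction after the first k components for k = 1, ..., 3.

Step 1 — total variance = trace(Sigma) = Σ λ_i = 51 + 37 + 5 = 93.

Step 2 — fraction explained by component i = λ_i / Σ λ:
  PC1: 51/93 = 0.5484
  PC2: 37/93 = 0.3978
  PC3: 5/93 = 0.0538

Step 3 — cumulative fraction after k components = (λ_1 + ... + λ_k) / Σ λ:
  k = 1: 51/93 = 0.5484
  k = 2: (51 + 37)/93 = 88/93 = 0.9462
  k = 3: (51 + 37 + 5)/93 = 93/93 = 1

Summary (fraction, with percent):

explained: PC1 0.5484 (54.84%), PC2 0.3978 (39.78%), PC3 0.0538 (5.38%);  cumulative: 0.5484, 0.9462, 1


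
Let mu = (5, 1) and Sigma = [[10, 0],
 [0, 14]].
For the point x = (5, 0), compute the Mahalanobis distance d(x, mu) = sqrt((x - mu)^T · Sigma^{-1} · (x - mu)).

Step 1 — centre the observation: (x - mu) = (0, -1).

Step 2 — invert Sigma. det(Sigma) = 10·14 - (0)² = 140.
  Sigma^{-1} = (1/det) · [[d, -b], [-b, a]] = [[0.1, 0],
 [0, 0.0714]].

Step 3 — form the quadratic (x - mu)^T · Sigma^{-1} · (x - mu):
  Sigma^{-1} · (x - mu) = (0, -0.0714).
  (x - mu)^T · [Sigma^{-1} · (x - mu)] = (0)·(0) + (-1)·(-0.0714) = 0.0714.

Step 4 — take square root: d = √(0.0714) ≈ 0.2673.

d(x, mu) = √(0.0714) ≈ 0.2673


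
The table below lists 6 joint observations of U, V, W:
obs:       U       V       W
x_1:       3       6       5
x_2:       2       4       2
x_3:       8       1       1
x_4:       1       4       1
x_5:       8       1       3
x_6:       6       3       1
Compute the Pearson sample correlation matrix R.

Step 1 — column means:
  mean(U) = (3 + 2 + 8 + 1 + 8 + 6) / 6 = 28/6 = 4.6667
  mean(V) = (6 + 4 + 1 + 4 + 1 + 3) / 6 = 19/6 = 3.1667
  mean(W) = (5 + 2 + 1 + 1 + 3 + 1) / 6 = 13/6 = 2.1667

Step 2 — sample variances and covariances s[i,j] = (1/(n-1)) · Σ_k (x_{k,i} - mean_i) · (x_{k,j} - mean_j), with n-1 = 5:
  s[U,U] = ((-1.6667)·(-1.6667) + (-2.6667)·(-2.6667) + (3.3333)·(3.3333) + (-3.6667)·(-3.6667) + (3.3333)·(3.3333) + (1.3333)·(1.3333)) / 5 = 47.3333/5 = 9.4667
  s[U,V] = ((-1.6667)·(2.8333) + (-2.6667)·(0.8333) + (3.3333)·(-2.1667) + (-3.6667)·(0.8333) + (3.3333)·(-2.1667) + (1.3333)·(-0.1667)) / 5 = -24.6667/5 = -4.9333
  s[U,W] = ((-1.6667)·(2.8333) + (-2.6667)·(-0.1667) + (3.3333)·(-1.1667) + (-3.6667)·(-1.1667) + (3.3333)·(0.8333) + (1.3333)·(-1.1667)) / 5 = -2.6667/5 = -0.5333
  s[V,V] = ((2.8333)·(2.8333) + (0.8333)·(0.8333) + (-2.1667)·(-2.1667) + (0.8333)·(0.8333) + (-2.1667)·(-2.1667) + (-0.1667)·(-0.1667)) / 5 = 18.8333/5 = 3.7667
  s[V,W] = ((2.8333)·(2.8333) + (0.8333)·(-0.1667) + (-2.1667)·(-1.1667) + (0.8333)·(-1.1667) + (-2.1667)·(0.8333) + (-0.1667)·(-1.1667)) / 5 = 7.8333/5 = 1.5667
  s[W,W] = ((2.8333)·(2.8333) + (-0.1667)·(-0.1667) + (-1.1667)·(-1.1667) + (-1.1667)·(-1.1667) + (0.8333)·(0.8333) + (-1.1667)·(-1.1667)) / 5 = 12.8333/5 = 2.5667
  Sample standard deviations s_i = √(s[i,i]):
  s(U) = √(9.4667) = 3.0768
  s(V) = √(3.7667) = 1.9408
  s(W) = √(2.5667) = 1.6021

Step 3 — r_{ij} = s_{ij} / (s_i · s_j):
  r[U,U] = 1 (diagonal).
  r[U,V] = -4.9333 / (3.0768 · 1.9408) = -4.9333 / 5.9714 = -0.8262
  r[U,W] = -0.5333 / (3.0768 · 1.6021) = -0.5333 / 4.9293 = -0.1082
  r[V,V] = 1 (diagonal).
  r[V,W] = 1.5667 / (1.9408 · 1.6021) = 1.5667 / 3.1093 = 0.5039
  r[W,W] = 1 (diagonal).

R is symmetric with unit diagonal. Assembling:

R = [[1, -0.8262, -0.1082],
 [-0.8262, 1, 0.5039],
 [-0.1082, 0.5039, 1]]


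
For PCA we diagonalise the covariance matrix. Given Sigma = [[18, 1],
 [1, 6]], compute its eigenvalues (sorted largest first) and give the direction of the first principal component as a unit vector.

Step 1 — characteristic polynomial of 2×2 Sigma:
  det(Sigma - λI) = λ² - trace · λ + det = 0.
  trace = 18 + 6 = 24, det = 18·6 - (1)² = 107.
Step 2 — discriminant:
  Δ = trace² - 4·det = 576 - 428 = 148.
Step 3 — eigenvalues:
  λ = (trace ± √Δ)/2 = (24 ± 12.1655)/2,
  λ_1 = 18.0828,  λ_2 = 5.9172.

Step 4 — unit eigenvector for λ_1: solve (Sigma - λ_1 I)v = 0. First row:
  (18 - 18.0828)·v_x + (1)·v_y = 0, i.e. (-0.0828)·v_x + (1)·v_y = 0,
  so v ∝ (b, λ_1 - a) = (1, 0.0828) = u.
  ||u|| = √((1)² + (0.0828)²) = √(1.0068) ≈ 1.0034,
  v_1 = u/||u|| ≈ (0.9966, 0.0825) (||v_1|| = 1).

λ_1 = 18.0828,  λ_2 = 5.9172;  v_1 ≈ (0.9966, 0.0825)


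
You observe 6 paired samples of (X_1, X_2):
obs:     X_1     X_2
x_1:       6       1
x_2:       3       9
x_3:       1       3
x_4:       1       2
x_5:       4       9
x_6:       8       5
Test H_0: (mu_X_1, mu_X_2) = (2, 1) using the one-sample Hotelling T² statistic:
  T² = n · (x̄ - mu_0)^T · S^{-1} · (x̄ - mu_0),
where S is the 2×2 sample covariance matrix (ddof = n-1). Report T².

Step 1 — sample mean vector:
  mean(X_1) = (6 + 3 + 1 + 1 + 4 + 8) / 6 = 23/6 = 3.8333
  mean(X_2) = (1 + 9 + 3 + 2 + 9 + 5) / 6 = 29/6 = 4.8333
  x̄ = (3.8333, 4.8333),  deviation x̄ - mu_0 = (3.8333, 4.8333) - (2, 1) = (1.8333, 3.8333).

Step 2 — sample covariance matrix, S[i,j] = (1/(n-1)) · Σ_k (x_{k,i} - mean_i) · (x_{k,j} - mean_j), divisor n-1 = 5:
  S[X_1,X_1] = ((2.1667)·(2.1667) + (-0.8333)·(-0.8333) + (-2.8333)·(-2.8333) + (-2.8333)·(-2.8333) + (0.1667)·(0.1667) + (4.1667)·(4.1667)) / 5 = 38.8333/5 = 7.7667
  S[X_1,X_2] = ((2.1667)·(-3.8333) + (-0.8333)·(4.1667) + (-2.8333)·(-1.8333) + (-2.8333)·(-2.8333) + (0.1667)·(4.1667) + (4.1667)·(0.1667)) / 5 = 2.8333/5 = 0.5667
  S[X_2,X_2] = ((-3.8333)·(-3.8333) + (4.1667)·(4.1667) + (-1.8333)·(-1.8333) + (-2.8333)·(-2.8333) + (4.1667)·(4.1667) + (0.1667)·(0.1667)) / 5 = 60.8333/5 = 12.1667
  S = [[7.7667, 0.5667],
 [0.5667, 12.1667]].

Step 3 — invert S. det(S) = 7.7667·12.1667 - (0.5667)² = 94.1733.
  S^{-1} = (1/det) · [[d, -b], [-b, a]] = [[0.1292, -0.006],
 [-0.006, 0.0825]].

Step 4 — quadratic form (x̄ - mu_0)^T · S^{-1} · (x̄ - mu_0):
  S^{-1} · (x̄ - mu_0) = (0.2138, 0.3051),
  (x̄ - mu_0)^T · [...] = (1.8333)·(0.2138) + (3.8333)·(0.3051) = 1.5615.

Step 5 — scale by n: T² = 6 · 1.5615 = 9.3692.

T² ≈ 9.3692


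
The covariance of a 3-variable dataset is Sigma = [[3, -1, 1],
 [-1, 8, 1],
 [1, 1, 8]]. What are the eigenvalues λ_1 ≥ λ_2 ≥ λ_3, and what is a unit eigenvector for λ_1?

Step 1 — characteristic polynomial p(λ) = det(λI - Sigma) = λ³ - tr·λ² + c_1·λ - det, where tr = trace, c_1 = sum of the principal 2×2 minors, det = det(Sigma):
  tr = 3 + 8 + 8 = 19,
  c_1 = (3·8 - (-1)²) + (3·8 - (1)²) + (8·8 - (1)²) = 23 + 23 + 63 = 109,
  det = 3·(8·8 - (1)²) - (-1)·((-1)·8 - (1)·(1)) + (1)·((-1)·(1) - 8·(1)) = 3·(63) - (-1)·(-9) + (1)·(-9) = 171.
  So p(λ) = λ³ - 19λ² + 109λ - 171.
Step 2 — look for an integer root (rational root theorem: any rational root is an integer divisor of 171). Testing λ = 9:
  p(9) = 729 - 1539 + 981 - 171 = 0  ✓
  Dividing out (λ - 9): p(λ) = (λ - 9)(λ² - 10λ + 19).
Step 3 — remaining eigenvalues from the quadratic λ² - 10λ + 19 = 0:
  Δ = 10² - 4·19 = 100 - 76 = 24,  λ = (10 ± √24)/2 = (10 ± 4.899)/2 ≈ 7.4495 or 2.5505.
  Sorted: λ_1 = 9,  λ_2 = 7.4495,  λ_3 = 2.5505  (check: sum = 19 = tr ✓).

Step 4 — unit eigenvector for λ_1 = 9: v spans the null space of (Sigma - λ_1 I), whose rows are
  r_1 = (-6, -1, 1),  r_2 = (-1, -1, 1),  r_3 = (1, 1, -1).
  v is orthogonal to every row, so take v ∝ r_1 × r_2 = ((-1)·(1) - (1)·(-1), (1)·(-1) - (-6)·(1), (-6)·(-1) - (-1)·(-1)) = (0, 5, 5).
  Rescale (divide by 5): u = (0, 1, 1).
  ||u|| = √((0)² + (1)² + (1)²) = √(2) ≈ 1.4142,  v_1 = u/||u|| ≈ (0, 0.7071, 0.7071) (||v_1|| = 1).

λ_1 = 9,  λ_2 = 7.4495,  λ_3 = 2.5505;  v_1 ≈ (0, 0.7071, 0.7071)


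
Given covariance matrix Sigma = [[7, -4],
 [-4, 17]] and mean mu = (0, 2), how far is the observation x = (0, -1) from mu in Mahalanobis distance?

Step 1 — centre the observation: (x - mu) = (0, -3).

Step 2 — invert Sigma. det(Sigma) = 7·17 - (-4)² = 103.
  Sigma^{-1} = (1/det) · [[d, -b], [-b, a]] = [[0.165, 0.0388],
 [0.0388, 0.068]].

Step 3 — form the quadratic (x - mu)^T · Sigma^{-1} · (x - mu):
  Sigma^{-1} · (x - mu) = (-0.1165, -0.2039).
  (x - mu)^T · [Sigma^{-1} · (x - mu)] = (0)·(-0.1165) + (-3)·(-0.2039) = 0.6117.

Step 4 — take square root: d = √(0.6117) ≈ 0.7821.

d(x, mu) = √(0.6117) ≈ 0.7821


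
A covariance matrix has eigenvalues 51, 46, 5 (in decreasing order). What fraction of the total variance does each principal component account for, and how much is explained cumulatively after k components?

Step 1 — total variance = trace(Sigma) = Σ λ_i = 51 + 46 + 5 = 102.

Step 2 — fraction explained by component i = λ_i / Σ λ:
  PC1: 51/102 = 0.5
  PC2: 46/102 = 0.451
  PC3: 5/102 = 0.049

Step 3 — cumulative fraction after k components = (λ_1 + ... + λ_k) / Σ λ:
  k = 1: 51/102 = 0.5
  k = 2: (51 + 46)/102 = 97/102 = 0.951
  k = 3: (51 + 46 + 5)/102 = 102/102 = 1

Summary (fraction, with percent):

explained: PC1 0.5 (50%), PC2 0.451 (45.1%), PC3 0.049 (4.9%);  cumulative: 0.5, 0.951, 1


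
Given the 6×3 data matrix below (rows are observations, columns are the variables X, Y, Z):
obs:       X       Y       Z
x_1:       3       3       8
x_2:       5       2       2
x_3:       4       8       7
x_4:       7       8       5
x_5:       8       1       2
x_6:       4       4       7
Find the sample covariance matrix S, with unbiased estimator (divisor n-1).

Step 1 — column means:
  mean(X) = (3 + 5 + 4 + 7 + 8 + 4) / 6 = 31/6 = 5.1667
  mean(Y) = (3 + 2 + 8 + 8 + 1 + 4) / 6 = 26/6 = 4.3333
  mean(Z) = (8 + 2 + 7 + 5 + 2 + 7) / 6 = 31/6 = 5.1667

Step 2 — sample covariance S[i,j] = (1/(n-1)) · Σ_k (x_{k,i} - mean_i) · (x_{k,j} - mean_j), with n-1 = 5.
  S[X,X] = ((-2.1667)·(-2.1667) + (-0.1667)·(-0.1667) + (-1.1667)·(-1.1667) + (1.8333)·(1.8333) + (2.8333)·(2.8333) + (-1.1667)·(-1.1667)) / 5 = 18.8333/5 = 3.7667
  S[X,Y] = ((-2.1667)·(-1.3333) + (-0.1667)·(-2.3333) + (-1.1667)·(3.6667) + (1.8333)·(3.6667) + (2.8333)·(-3.3333) + (-1.1667)·(-0.3333)) / 5 = -3.3333/5 = -0.6667
  S[X,Z] = ((-2.1667)·(2.8333) + (-0.1667)·(-3.1667) + (-1.1667)·(1.8333) + (1.8333)·(-0.1667) + (2.8333)·(-3.1667) + (-1.1667)·(1.8333)) / 5 = -19.1667/5 = -3.8333
  S[Y,Y] = ((-1.3333)·(-1.3333) + (-2.3333)·(-2.3333) + (3.6667)·(3.6667) + (3.6667)·(3.6667) + (-3.3333)·(-3.3333) + (-0.3333)·(-0.3333)) / 5 = 45.3333/5 = 9.0667
  S[Y,Z] = ((-1.3333)·(2.8333) + (-2.3333)·(-3.1667) + (3.6667)·(1.8333) + (3.6667)·(-0.1667) + (-3.3333)·(-3.1667) + (-0.3333)·(1.8333)) / 5 = 19.6667/5 = 3.9333
  S[Z,Z] = ((2.8333)·(2.8333) + (-3.1667)·(-3.1667) + (1.8333)·(1.8333) + (-0.1667)·(-0.1667) + (-3.1667)·(-3.1667) + (1.8333)·(1.8333)) / 5 = 34.8333/5 = 6.9667

S is symmetric (S[j,i] = S[i,j]). Assembling:

S = [[3.7667, -0.6667, -3.8333],
 [-0.6667, 9.0667, 3.9333],
 [-3.8333, 3.9333, 6.9667]]


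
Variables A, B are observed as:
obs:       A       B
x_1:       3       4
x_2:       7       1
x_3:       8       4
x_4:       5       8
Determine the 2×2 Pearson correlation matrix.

Step 1 — column means:
  mean(A) = (3 + 7 + 8 + 5) / 4 = 23/4 = 5.75
  mean(B) = (4 + 1 + 4 + 8) / 4 = 17/4 = 4.25

Step 2 — sample variances and covariances s[i,j] = (1/(n-1)) · Σ_k (x_{k,i} - mean_i) · (x_{k,j} - mean_j), with n-1 = 3:
  s[A,A] = ((-2.75)·(-2.75) + (1.25)·(1.25) + (2.25)·(2.25) + (-0.75)·(-0.75)) / 3 = 14.75/3 = 4.9167
  s[A,B] = ((-2.75)·(-0.25) + (1.25)·(-3.25) + (2.25)·(-0.25) + (-0.75)·(3.75)) / 3 = -6.75/3 = -2.25
  s[B,B] = ((-0.25)·(-0.25) + (-3.25)·(-3.25) + (-0.25)·(-0.25) + (3.75)·(3.75)) / 3 = 24.75/3 = 8.25
  Sample standard deviations s_i = √(s[i,i]):
  s(A) = √(4.9167) = 2.2174
  s(B) = √(8.25) = 2.8723

Step 3 — r_{ij} = s_{ij} / (s_i · s_j):
  r[A,A] = 1 (diagonal).
  r[A,B] = -2.25 / (2.2174 · 2.8723) = -2.25 / 6.3689 = -0.3533
  r[B,B] = 1 (diagonal).

R is symmetric with unit diagonal. Assembling:

R = [[1, -0.3533],
 [-0.3533, 1]]


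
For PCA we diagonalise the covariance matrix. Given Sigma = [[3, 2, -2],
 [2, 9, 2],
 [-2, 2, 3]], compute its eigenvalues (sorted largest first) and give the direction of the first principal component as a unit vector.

Step 1 — characteristic polynomial p(λ) = det(λI - Sigma) = λ³ - tr·λ² + c_1·λ - det, where tr = trace, c_1 = sum of the principal 2×2 minors, det = det(Sigma):
  tr = 3 + 9 + 3 = 15,
  c_1 = (3·9 - (2)²) + (3·3 - (-2)²) + (9·3 - (2)²) = 23 + 5 + 23 = 51,
  det = 3·(9·3 - (2)²) - (2)·((2)·3 - (2)·(-2)) + (-2)·((2)·(2) - 9·(-2)) = 3·(23) - (2)·(10) + (-2)·(22) = 5.
  So p(λ) = λ³ - 15λ² + 51λ - 5.
Step 2 — look for an integer root (rational root theorem: any rational root is an integer divisor of 5). Testing λ = 5:
  p(5) = 125 - 375 + 255 - 5 = 0  ✓
  Dividing out (λ - 5): p(λ) = (λ - 5)(λ² - 10λ + 1).
Step 3 — remaining eigenvalues from the quadratic λ² - 10λ + 1 = 0:
  Δ = 10² - 4·1 = 100 - 4 = 96,  λ = (10 ± √96)/2 = (10 ± 9.798)/2 ≈ 9.899 or 0.101.
  Sorted: λ_1 = 9.899,  λ_2 = 5,  λ_3 = 0.101  (check: sum = 15 = tr ✓).

Step 4 — unit eigenvector for λ_1 ≈ 9.899: v spans the null space of (Sigma - λ_1 I), whose rows are
  r_1 = (-6.899, 2, -2),  r_2 = (2, -0.899, 2),  r_3 = (-2, 2, -6.899).
  v is orthogonal to every row, so take v ∝ r_1 × r_2 = ((2)·(2) - (-2)·(-0.899), (-2)·(2) - (-6.899)·(2), (-6.899)·(-0.899) - (2)·(2)) ≈ (2.202, 9.798, 2.202).
  Let u = (2.202, 9.798, 2.202).
  ||u|| = √((2.202)² + (9.798)² + (2.202)²) = √(105.698) ≈ 10.281,  v_1 = u/||u|| ≈ (0.2142, 0.953, 0.2142) (||v_1|| = 1).

λ_1 = 9.899,  λ_2 = 5,  λ_3 = 0.101;  v_1 ≈ (0.2142, 0.953, 0.2142)
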